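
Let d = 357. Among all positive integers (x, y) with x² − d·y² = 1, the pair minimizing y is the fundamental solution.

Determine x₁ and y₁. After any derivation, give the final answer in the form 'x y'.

3401 180

d=357: √d = [18; 1,8,2,8,1,36] (ℓ=6, even), read p_5/q_5
k=0  a_k=18  p_k/q_k = 18/1
k=1  a_k=1  p_k/q_k = 19/1
k=2  a_k=8  p_k/q_k = 170/9
k=3  a_k=2  p_k/q_k = 359/19
k=4  a_k=8  p_k/q_k = 3042/161
k=5  a_k=1  p_k/q_k = 3401/180
→ (3401, 180).  Check: 3401²=11566801, 357·180²=11566800, difference 1.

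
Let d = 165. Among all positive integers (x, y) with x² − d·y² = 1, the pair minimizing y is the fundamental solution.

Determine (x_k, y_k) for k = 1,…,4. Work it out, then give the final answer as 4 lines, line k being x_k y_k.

[12; 1,5,2,5,1,24] for √165; ℓ=6 ⇒ convergent index 5
a_0=12:  p_0=12·1+0=12,  q_0=12·0+1=1
…
a_4=5:  p_4=5·167+77=912,  q_4=5·13+6=71
a_5=1:  p_5=1·912+167=1079,  q_5=1·71+13=84
(x₁, y₁) = (1079, 84);  1079² − 165·84² = 1 ✓
(1079+84√165)^2 = 2328481 + 181272√165
(1079+84√165)^3 = 5024860919 + 391184892√165
(1079+84√165)^4 = 10843647534721 + 844176815664√165

1079 84
2328481 181272
5024860919 391184892
10843647534721 844176815664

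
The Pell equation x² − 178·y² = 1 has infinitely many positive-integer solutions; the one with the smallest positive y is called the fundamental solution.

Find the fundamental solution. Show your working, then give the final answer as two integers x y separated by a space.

√178 = [13; 2,1,12,1,2,26, …], period ℓ=6 (even) → k=5
k=0  a_k=13  p_k/q_k = 13/1
…
k=2  a_k=1  p_k/q_k = 40/3
k=3  a_k=12  p_k/q_k = 507/38
k=4  a_k=1  p_k/q_k = 547/41
k=5  a_k=2  p_k/q_k = 1601/120
→ (1601, 120).  Check: 1601²=2563201, 178·120²=2563200, difference 1.

1601 120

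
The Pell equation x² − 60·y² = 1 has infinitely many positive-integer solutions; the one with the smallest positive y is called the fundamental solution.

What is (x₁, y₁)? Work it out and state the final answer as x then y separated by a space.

d=60: √d = [7; 1,2,1,14] (ℓ=4, even), read p_3/q_3
step 0: (7, 1)  from 7·(1,0) + (0,1)
step 1: (8, 1)  from 1·(7,1) + (1,0)
step 2: (23, 3)  from 2·(8,1) + (7,1)
step 3: (31, 4)  from 1·(23,3) + (8,1)
(x₁, y₁) = (31, 4);  31² − 60·4² = 1 ✓

31 4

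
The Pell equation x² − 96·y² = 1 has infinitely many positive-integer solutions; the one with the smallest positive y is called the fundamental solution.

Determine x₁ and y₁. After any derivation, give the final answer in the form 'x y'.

49 5

√96 → a₀=9, period (1,3,1,18); ℓ=4 even so k=3
i=0: a=9 ⇒ p=9, q=1
i=1: a=1 ⇒ p=10, q=1
i=2: a=3 ⇒ p=39, q=4
i=3: a=1 ⇒ p=49, q=5
fundamental: x₁=49, y₁=5  (since 2401 − 96·25 = 1)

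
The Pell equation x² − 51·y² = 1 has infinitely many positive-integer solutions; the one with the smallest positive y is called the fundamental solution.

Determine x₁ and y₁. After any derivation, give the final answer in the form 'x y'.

50 7

[7; 7,14] for √51; ℓ=2 ⇒ convergent index 1
a_0=7:  p_0=7·1+0=7,  q_0=7·0+1=1
a_1=7:  p_1=7·7+1=50,  q_1=7·1+0=7
fundamental: x₁=50, y₁=7  (since 2500 − 51·49 = 1)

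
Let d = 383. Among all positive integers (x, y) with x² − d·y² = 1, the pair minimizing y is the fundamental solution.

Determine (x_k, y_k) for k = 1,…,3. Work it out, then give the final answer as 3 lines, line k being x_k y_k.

d=383: √d = [19; 1,1,3,19,3,1,1,38] (ℓ=8, even), read p_7/q_7
k=0  a_k=19  p_k/q_k = 19/1
k=1  a_k=1  p_k/q_k = 20/1
k=2  a_k=1  p_k/q_k = 39/2
…
k=4  a_k=19  p_k/q_k = 2642/135
…
k=6  a_k=1  p_k/q_k = 10705/547
k=7  a_k=1  p_k/q_k = 18768/959
(x₁, y₁) = (18768, 959);  18768² − 383·959² = 1 ✓
n=2: (18768,959)∘(18768,959) = (18768·18768+383·959·959, 18768·959+959·18768) = (704475647,35997024)
n=3: (704475647,35997024)∘(18768,959) = (18768·704475647+383·959·35997024, 18768·35997024+959·704475647) = (26443197867024,1351184291905)

18768 959
704475647 35997024
26443197867024 1351184291905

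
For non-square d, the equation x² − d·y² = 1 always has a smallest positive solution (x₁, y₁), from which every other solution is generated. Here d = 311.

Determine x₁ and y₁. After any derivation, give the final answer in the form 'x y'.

16883880 957397

d=311: √d = [17; 1,1,1,2,1,…,1,1,34] (ℓ=16, even), read p_15/q_15
a_0=17:  p_0=17·1+0=17,  q_0=17·0+1=1
a_1=1:  p_1=1·17+1=18,  q_1=1·1+0=1
a_2=1:  p_2=1·18+17=35,  q_2=1·1+1=2
a_3=1:  p_3=1·35+18=53,  q_3=1·2+1=3
a_4=2:  p_4=2·53+35=141,  q_4=2·3+2=8
a_5=1:  p_5=1·141+53=194,  q_5=1·8+3=11
a_6=6:  p_6=6·194+141=1305,  q_6=6·11+8=74
a_7=3:  p_7=3·1305+194=4109,  q_7=3·74+11=233
a_8=17:  p_8=17·4109+1305=71158,  q_8=17·233+74=4035
a_9=3:  p_9=3·71158+4109=217583,  q_9=3·4035+233=12338
a_10=6:  p_10=6·217583+71158=1376656,  q_10=6·12338+4035=78063
a_11=1:  p_11=1·1376656+217583=1594239,  q_11=1·78063+12338=90401
a_12=2:  p_12=2·1594239+1376656=4565134,  q_12=2·90401+78063=258865
a_13=1:  p_13=1·4565134+1594239=6159373,  q_13=1·258865+90401=349266
a_14=1:  p_14=1·6159373+4565134=10724507,  q_14=1·349266+258865=608131
a_15=1:  p_15=1·10724507+6159373=16883880,  q_15=1·608131+349266=957397
(x₁, y₁) = (16883880, 957397);  16883880² − 311·957397² = 1 ✓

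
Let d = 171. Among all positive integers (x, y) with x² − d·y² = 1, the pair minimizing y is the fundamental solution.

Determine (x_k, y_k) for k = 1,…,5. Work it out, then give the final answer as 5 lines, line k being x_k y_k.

170 13
57799 4420
19651490 1502787
6681448801 510943160
2271672940850 173719171613

√171 → a₀=13, period (13,26); ℓ=2 even so k=1
a_0=13:  p_0=13·1+0=13,  q_0=13·0+1=1
a_1=13:  p_1=13·13+1=170,  q_1=13·1+0=13
fundamental: x₁=170, y₁=13  (since 28900 − 171·169 = 1)
k=2:  x_2 = 170·170+171·13·13 = 57799,  y_2 = 170·13+13·170 = 4420
k=3:  x_3 = 170·57799+171·13·4420 = 19651490,  y_3 = 170·4420+13·57799 = 1502787
k=4:  x_4 = 170·19651490+171·13·1502787 = 6681448801,  y_4 = 170·1502787+13·19651490 = 510943160
k=5:  x_5 = 170·6681448801+171·13·510943160 = 2271672940850,  y_5 = 170·510943160+13·6681448801 = 173719171613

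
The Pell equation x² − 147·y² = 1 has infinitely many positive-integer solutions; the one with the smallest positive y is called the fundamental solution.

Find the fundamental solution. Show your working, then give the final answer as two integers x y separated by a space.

d=147: √d = [12; 8,24] (ℓ=2, even), read p_1/q_1
k=0  a_k=12  p_k/q_k = 12/1
k=1  a_k=8  p_k/q_k = 97/8
fundamental: x₁=97, y₁=8  (since 9409 − 147·64 = 1)

97 8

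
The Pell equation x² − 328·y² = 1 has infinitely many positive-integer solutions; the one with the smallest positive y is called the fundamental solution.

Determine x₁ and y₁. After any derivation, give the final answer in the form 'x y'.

√328 → a₀=18, period (9,36); ℓ=2 even so k=1
i=0: a=18 ⇒ p=18, q=1
i=1: a=9 ⇒ p=163, q=9
→ (163, 9).  Check: 163²=26569, 328·9²=26568, difference 1.

163 9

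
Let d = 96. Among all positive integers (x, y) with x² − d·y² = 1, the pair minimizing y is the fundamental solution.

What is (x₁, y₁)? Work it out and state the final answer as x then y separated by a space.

49 5

d=96: √d = [9; 1,3,1,18] (ℓ=4, even), read p_3/q_3
k=0  a_k=9  p_k/q_k = 9/1
k=1  a_k=1  p_k/q_k = 10/1
k=2  a_k=3  p_k/q_k = 39/4
k=3  a_k=1  p_k/q_k = 49/5
→ (49, 5).  Check: 49²=2401, 96·5²=2400, difference 1.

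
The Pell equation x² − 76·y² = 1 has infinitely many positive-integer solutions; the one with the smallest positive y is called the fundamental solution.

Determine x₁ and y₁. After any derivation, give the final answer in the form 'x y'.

d=76: √d = [8; 1,2,1,1,5,4,5,1,1,2,1,16] (ℓ=12, even), read p_11/q_11
a_0=8:  p_0=8·1+0=8,  q_0=8·0+1=1
a_1=1:  p_1=1·8+1=9,  q_1=1·1+0=1
a_2=2:  p_2=2·9+8=26,  q_2=2·1+1=3
a_3=1:  p_3=1·26+9=35,  q_3=1·3+1=4
…
a_5=5:  p_5=5·61+35=340,  q_5=5·7+4=39
…
a_7=5:  p_7=5·1421+340=7445,  q_7=5·163+39=854
a_8=1:  p_8=1·7445+1421=8866,  q_8=1·854+163=1017
a_9=1:  p_9=1·8866+7445=16311,  q_9=1·1017+854=1871
a_10=2:  p_10=2·16311+8866=41488,  q_10=2·1871+1017=4759
a_11=1:  p_11=1·41488+16311=57799,  q_11=1·4759+1871=6630
→ (57799, 6630).  Check: 57799²=3340724401, 76·6630²=3340724400, difference 1.

57799 6630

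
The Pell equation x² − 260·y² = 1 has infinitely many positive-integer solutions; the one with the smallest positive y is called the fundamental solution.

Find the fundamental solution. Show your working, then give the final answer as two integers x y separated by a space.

129 8

[16; 8,32] for √260; ℓ=2 ⇒ convergent index 1
i=0: a=16 ⇒ p=16, q=1
i=1: a=8 ⇒ p=129, q=8
fundamental: x₁=129, y₁=8  (since 16641 − 260·64 = 1)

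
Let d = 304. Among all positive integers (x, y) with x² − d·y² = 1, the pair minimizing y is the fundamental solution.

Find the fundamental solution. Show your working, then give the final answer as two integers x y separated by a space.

57799 3315

√304 = [17; 2,3,2,1,1,1,1,1,2,3,2,34, …], period ℓ=12 (even) → k=11
k=0  a_k=17  p_k/q_k = 17/1
…
k=2  a_k=3  p_k/q_k = 122/7
…
k=5  a_k=1  p_k/q_k = 680/39
k=6  a_k=1  p_k/q_k = 1081/62
k=7  a_k=1  p_k/q_k = 1761/101
…
k=10  a_k=3  p_k/q_k = 25177/1444
k=11  a_k=2  p_k/q_k = 57799/3315
(x₁, y₁) = (57799, 3315);  57799² − 304·3315² = 1 ✓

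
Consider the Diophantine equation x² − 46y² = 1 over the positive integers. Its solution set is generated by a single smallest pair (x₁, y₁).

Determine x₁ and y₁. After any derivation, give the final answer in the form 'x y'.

√46 = [6; 1,3,1,1,2,6,2,1,1,3,1,12, …], period ℓ=12 (even) → k=11
step 0: (6, 1)  from 6·(1,0) + (0,1)
step 1: (7, 1)  from 1·(6,1) + (1,0)
…
step 3: (34, 5)  from 1·(27,4) + (7,1)
…
step 5: (156, 23)  from 2·(61,9) + (34,5)
step 6: (997, 147)  from 6·(156,23) + (61,9)
step 7: (2150, 317)  from 2·(997,147) + (156,23)
step 8: (3147, 464)  from 1·(2150,317) + (997,147)
…
step 10: (19038, 2807)  from 3·(5297,781) + (3147,464)
step 11: (24335, 3588)  from 1·(19038,2807) + (5297,781)
(x₁, y₁) = (24335, 3588);  24335² − 46·3588² = 1 ✓

24335 3588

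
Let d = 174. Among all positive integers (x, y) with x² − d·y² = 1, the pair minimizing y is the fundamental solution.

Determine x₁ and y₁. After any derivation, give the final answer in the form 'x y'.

√174 → a₀=13, period (5,4,5,26); ℓ=4 even so k=3
step 0: (13, 1)  from 13·(1,0) + (0,1)
…
step 2: (277, 21)  from 4·(66,5) + (13,1)
step 3: (1451, 110)  from 5·(277,21) + (66,5)
→ (1451, 110).  Check: 1451²=2105401, 174·110²=2105400, difference 1.

1451 110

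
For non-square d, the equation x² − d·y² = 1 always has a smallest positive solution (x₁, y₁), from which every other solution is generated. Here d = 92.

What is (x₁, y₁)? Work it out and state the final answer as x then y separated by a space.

√92 = [9; 1,1,2,4,2,1,1,18, …], period ℓ=8 (even) → k=7
k=0  a_k=9  p_k/q_k = 9/1
k=1  a_k=1  p_k/q_k = 10/1
k=2  a_k=1  p_k/q_k = 19/2
k=3  a_k=2  p_k/q_k = 48/5
k=4  a_k=4  p_k/q_k = 211/22
k=5  a_k=2  p_k/q_k = 470/49
k=6  a_k=1  p_k/q_k = 681/71
k=7  a_k=1  p_k/q_k = 1151/120
→ (1151, 120).  Check: 1151²=1324801, 92·120²=1324800, difference 1.

1151 120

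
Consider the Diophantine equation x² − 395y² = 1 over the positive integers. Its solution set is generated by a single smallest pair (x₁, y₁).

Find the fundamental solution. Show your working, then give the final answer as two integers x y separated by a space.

√395 → a₀=19, period (1,6,1,38); ℓ=4 even so k=3
step 0: (19, 1)  from 19·(1,0) + (0,1)
…
step 2: (139, 7)  from 6·(20,1) + (19,1)
step 3: (159, 8)  from 1·(139,7) + (20,1)
→ (159, 8).  Check: 159²=25281, 395·8²=25280, difference 1.

159 8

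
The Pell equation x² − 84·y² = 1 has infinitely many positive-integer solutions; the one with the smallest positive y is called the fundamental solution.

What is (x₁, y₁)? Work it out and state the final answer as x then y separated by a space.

55 6

√84 = [9; 6,18, …], period ℓ=2 (even) → k=1
i=0: a=9 ⇒ p=9, q=1
i=1: a=6 ⇒ p=55, q=6
(x₁, y₁) = (55, 6);  55² − 84·6² = 1 ✓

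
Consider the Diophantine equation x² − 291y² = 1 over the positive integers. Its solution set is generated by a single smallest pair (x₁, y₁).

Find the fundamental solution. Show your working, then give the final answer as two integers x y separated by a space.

√291 = [17; 17,34, …], period ℓ=2 (even) → k=1
step 0: (17, 1)  from 17·(1,0) + (0,1)
step 1: (290, 17)  from 17·(17,1) + (1,0)
→ (290, 17).  Check: 290²=84100, 291·17²=84099, difference 1.

290 17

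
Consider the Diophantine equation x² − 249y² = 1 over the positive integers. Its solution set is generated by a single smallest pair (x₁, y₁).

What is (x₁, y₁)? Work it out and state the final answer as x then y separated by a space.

[15; 1,3,1,1,5,…,3,1,30] for √249; ℓ=16 ⇒ convergent index 15
i=0: a=15 ⇒ p=15, q=1
i=1: a=1 ⇒ p=16, q=1
i=2: a=3 ⇒ p=63, q=4
…
i=4: a=1 ⇒ p=142, q=9
…
i=6: a=1 ⇒ p=931, q=59
…
i=8: a=10 ⇒ p=36751, q=2329
i=9: a=3 ⇒ p=113835, q=7214
i=10: a=1 ⇒ p=150586, q=9543
…
i=12: a=1 ⇒ p=1017351, q=64472
i=13: a=1 ⇒ p=1884116, q=119401
i=14: a=3 ⇒ p=6669699, q=422675
i=15: a=1 ⇒ p=8553815, q=542076
→ (8553815, 542076).  Check: 8553815²=73167751054225, 249·542076²=73167751054224, difference 1.

8553815 542076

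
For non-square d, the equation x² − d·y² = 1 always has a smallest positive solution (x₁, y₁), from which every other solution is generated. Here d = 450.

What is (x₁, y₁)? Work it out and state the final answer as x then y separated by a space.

19601 924

√450 → a₀=21, period (4,1,2,4,2,1,4,42); ℓ=8 even so k=7
i=0: a=21 ⇒ p=21, q=1
…
i=2: a=1 ⇒ p=106, q=5
…
i=4: a=4 ⇒ p=1294, q=61
i=5: a=2 ⇒ p=2885, q=136
i=6: a=1 ⇒ p=4179, q=197
i=7: a=4 ⇒ p=19601, q=924
(x₁, y₁) = (19601, 924);  19601² − 450·924² = 1 ✓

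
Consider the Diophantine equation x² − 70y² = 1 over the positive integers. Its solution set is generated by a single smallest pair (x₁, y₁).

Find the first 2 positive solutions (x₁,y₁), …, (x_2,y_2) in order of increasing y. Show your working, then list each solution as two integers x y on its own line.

√70 = [8; 2,1,2,1,2,16, …], period ℓ=6 (even) → k=5
a_0=8:  p_0=8·1+0=8,  q_0=8·0+1=1
…
a_2=1:  p_2=1·17+8=25,  q_2=1·2+1=3
a_3=2:  p_3=2·25+17=67,  q_3=2·3+2=8
a_4=1:  p_4=1·67+25=92,  q_4=1·8+3=11
a_5=2:  p_5=2·92+67=251,  q_5=2·11+8=30
→ (251, 30).  Check: 251²=63001, 70·30²=63000, difference 1.
k=2:  x_2 = 251·251+70·30·30 = 126001,  y_2 = 251·30+30·251 = 15060

251 30
126001 15060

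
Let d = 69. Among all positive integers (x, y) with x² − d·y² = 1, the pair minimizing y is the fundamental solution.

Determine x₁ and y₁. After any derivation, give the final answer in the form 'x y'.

√69 → a₀=8, period (3,3,1,4,1,3,3,16); ℓ=8 even so k=7
a_0=8:  p_0=8·1+0=8,  q_0=8·0+1=1
a_1=3:  p_1=3·8+1=25,  q_1=3·1+0=3
a_2=3:  p_2=3·25+8=83,  q_2=3·3+1=10
…
a_6=3:  p_6=3·623+515=2384,  q_6=3·75+62=287
a_7=3:  p_7=3·2384+623=7775,  q_7=3·287+75=936
fundamental: x₁=7775, y₁=936  (since 60450625 − 69·876096 = 1)

7775 936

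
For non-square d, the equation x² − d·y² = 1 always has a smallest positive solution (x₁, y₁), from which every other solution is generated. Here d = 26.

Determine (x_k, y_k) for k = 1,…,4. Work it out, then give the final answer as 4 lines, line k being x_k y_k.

51 10
5201 1020
530451 104030
54100801 10610040

√26 = [5; 10, …], period ℓ=1 (odd) → k=1
i=0: a=5 ⇒ p=5, q=1
i=1: a=10 ⇒ p=51, q=10
fundamental: x₁=51, y₁=10  (since 2601 − 26·100 = 1)
k=2:  x_2 = 51·51+26·10·10 = 5201,  y_2 = 51·10+10·51 = 1020
k=3:  x_3 = 51·5201+26·10·1020 = 530451,  y_3 = 51·1020+10·5201 = 104030
k=4:  x_4 = 51·530451+26·10·104030 = 54100801,  y_4 = 51·104030+10·530451 = 10610040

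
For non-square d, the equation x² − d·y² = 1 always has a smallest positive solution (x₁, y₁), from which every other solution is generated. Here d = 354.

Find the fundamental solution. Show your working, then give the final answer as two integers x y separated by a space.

258065 13716

[18; 1,4,2,2,18,2,2,4,1,36] for √354; ℓ=10 ⇒ convergent index 9
a_0=18:  p_0=18·1+0=18,  q_0=18·0+1=1
a_1=1:  p_1=1·18+1=19,  q_1=1·1+0=1
a_2=4:  p_2=4·19+18=94,  q_2=4·1+1=5
…
a_6=2:  p_6=2·9351+508=19210,  q_6=2·497+27=1021
…
a_8=4:  p_8=4·47771+19210=210294,  q_8=4·2539+1021=11177
a_9=1:  p_9=1·210294+47771=258065,  q_9=1·11177+2539=13716
→ (258065, 13716).  Check: 258065²=66597544225, 354·13716²=66597544224, difference 1.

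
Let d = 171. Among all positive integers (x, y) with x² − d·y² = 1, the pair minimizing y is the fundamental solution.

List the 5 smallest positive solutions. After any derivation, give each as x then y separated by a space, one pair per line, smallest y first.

170 13
57799 4420
19651490 1502787
6681448801 510943160
2271672940850 173719171613

d=171: √d = [13; 13,26] (ℓ=2, even), read p_1/q_1
a_0=13:  p_0=13·1+0=13,  q_0=13·0+1=1
a_1=13:  p_1=13·13+1=170,  q_1=13·1+0=13
(x₁, y₁) = (170, 13);  170² − 171·13² = 1 ✓
n=2: (170,13)∘(170,13) = (170·170+171·13·13, 170·13+13·170) = (57799,4420)
n=3: (57799,4420)∘(170,13) = (170·57799+171·13·4420, 170·4420+13·57799) = (19651490,1502787)
n=4: (19651490,1502787)∘(170,13) = (170·19651490+171·13·1502787, 170·1502787+13·19651490) = (6681448801,510943160)
n=5: (6681448801,510943160)∘(170,13) = (170·6681448801+171·13·510943160, 170·510943160+13·6681448801) = (2271672940850,173719171613)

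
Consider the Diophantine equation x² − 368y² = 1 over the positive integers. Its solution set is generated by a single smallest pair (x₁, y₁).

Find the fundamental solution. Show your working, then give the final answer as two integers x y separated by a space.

d=368: √d = [19; 5,2,5,38] (ℓ=4, even), read p_3/q_3
k=0  a_k=19  p_k/q_k = 19/1
k=1  a_k=5  p_k/q_k = 96/5
k=2  a_k=2  p_k/q_k = 211/11
k=3  a_k=5  p_k/q_k = 1151/60
(x₁, y₁) = (1151, 60);  1151² − 368·60² = 1 ✓

1151 60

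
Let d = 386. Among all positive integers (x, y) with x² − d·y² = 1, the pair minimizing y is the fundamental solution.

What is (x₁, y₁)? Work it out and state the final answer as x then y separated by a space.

111555 5678

√386 = [19; 1,1,1,4,1,18,1,4,1,1,1,38, …], period ℓ=12 (even) → k=11
step 0: (19, 1)  from 19·(1,0) + (0,1)
…
step 2: (39, 2)  from 1·(20,1) + (19,1)
…
step 9: (39392, 2005)  from 1·(32771,1668) + (6621,337)
step 10: (72163, 3673)  from 1·(39392,2005) + (32771,1668)
step 11: (111555, 5678)  from 1·(72163,3673) + (39392,2005)
→ (111555, 5678).  Check: 111555²=12444518025, 386·5678²=12444518024, difference 1.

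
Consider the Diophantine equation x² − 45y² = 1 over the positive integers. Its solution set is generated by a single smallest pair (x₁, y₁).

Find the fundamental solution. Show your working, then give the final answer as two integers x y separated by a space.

√45 → a₀=6, period (1,2,2,2,1,12); ℓ=6 even so k=5
step 0: (6, 1)  from 6·(1,0) + (0,1)
step 1: (7, 1)  from 1·(6,1) + (1,0)
step 2: (20, 3)  from 2·(7,1) + (6,1)
step 3: (47, 7)  from 2·(20,3) + (7,1)
step 4: (114, 17)  from 2·(47,7) + (20,3)
step 5: (161, 24)  from 1·(114,17) + (47,7)
→ (161, 24).  Check: 161²=25921, 45·24²=25920, difference 1.

161 24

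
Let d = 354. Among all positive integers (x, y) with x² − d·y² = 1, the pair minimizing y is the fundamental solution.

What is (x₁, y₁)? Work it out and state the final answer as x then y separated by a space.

258065 13716

√354 = [18; 1,4,2,2,18,2,2,4,1,36, …], period ℓ=10 (even) → k=9
step 0: (18, 1)  from 18·(1,0) + (0,1)
step 1: (19, 1)  from 1·(18,1) + (1,0)
…
step 3: (207, 11)  from 2·(94,5) + (19,1)
step 4: (508, 27)  from 2·(207,11) + (94,5)
step 5: (9351, 497)  from 18·(508,27) + (207,11)
step 6: (19210, 1021)  from 2·(9351,497) + (508,27)
step 7: (47771, 2539)  from 2·(19210,1021) + (9351,497)
step 8: (210294, 11177)  from 4·(47771,2539) + (19210,1021)
step 9: (258065, 13716)  from 1·(210294,11177) + (47771,2539)
→ (258065, 13716).  Check: 258065²=66597544225, 354·13716²=66597544224, difference 1.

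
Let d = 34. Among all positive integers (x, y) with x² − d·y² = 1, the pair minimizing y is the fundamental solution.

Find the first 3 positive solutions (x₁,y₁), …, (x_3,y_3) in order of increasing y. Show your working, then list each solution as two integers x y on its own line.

35 6
2449 420
171395 29394

[5; 1,4,1,10] for √34; ℓ=4 ⇒ convergent index 3
a_0=5:  p_0=5·1+0=5,  q_0=5·0+1=1
a_1=1:  p_1=1·5+1=6,  q_1=1·1+0=1
a_2=4:  p_2=4·6+5=29,  q_2=4·1+1=5
a_3=1:  p_3=1·29+6=35,  q_3=1·5+1=6
→ (35, 6).  Check: 35²=1225, 34·6²=1224, difference 1.
k=2:  x_2 = 35·35+34·6·6 = 2449,  y_2 = 35·6+6·35 = 420
k=3:  x_3 = 35·2449+34·6·420 = 171395,  y_3 = 35·420+6·2449 = 29394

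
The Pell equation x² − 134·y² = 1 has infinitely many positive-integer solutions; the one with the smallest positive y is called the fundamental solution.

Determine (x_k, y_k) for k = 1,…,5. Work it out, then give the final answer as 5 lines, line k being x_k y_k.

145925 12606
42588211249 3679061100
12429369452874725 1073733982022394
3627511474778900280001 313369262649556627800
1058689223901792677265417125 91456819303199367841407606

d=134: √d = [11; 1,1,2,1,3,…,1,1,22] (ℓ=14, even), read p_13/q_13
i=0: a=11 ⇒ p=11, q=1
i=1: a=1 ⇒ p=12, q=1
i=2: a=1 ⇒ p=23, q=2
…
i=4: a=1 ⇒ p=81, q=7
i=5: a=3 ⇒ p=301, q=26
…
i=7: a=10 ⇒ p=4121, q=356
i=8: a=1 ⇒ p=4503, q=389
i=9: a=3 ⇒ p=17630, q=1523
…
i=11: a=2 ⇒ p=61896, q=5347
i=12: a=1 ⇒ p=84029, q=7259
i=13: a=1 ⇒ p=145925, q=12606
fundamental: x₁=145925, y₁=12606  (since 21294105625 − 134·158911236 = 1)
n=2: (145925,12606)∘(145925,12606) = (145925·145925+134·12606·12606, 145925·12606+12606·145925) = (42588211249,3679061100)
n=3: (42588211249,3679061100)∘(145925,12606) = (145925·42588211249+134·12606·3679061100, 145925·3679061100+12606·42588211249) = (12429369452874725,1073733982022394)
n=4: (12429369452874725,1073733982022394)∘(145925,12606) = (145925·12429369452874725+134·12606·1073733982022394, 145925·1073733982022394+12606·12429369452874725) = (3627511474778900280001,313369262649556627800)
n=5: (3627511474778900280001,313369262649556627800)∘(145925,12606) = (145925·3627511474778900280001+134·12606·313369262649556627800, 145925·313369262649556627800+12606·3627511474778900280001) = (1058689223901792677265417125,91456819303199367841407606)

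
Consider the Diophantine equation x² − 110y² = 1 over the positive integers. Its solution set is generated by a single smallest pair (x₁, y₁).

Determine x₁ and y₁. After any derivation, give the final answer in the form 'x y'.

21 2

√110 = [10; 2,20, …], period ℓ=2 (even) → k=1
step 0: (10, 1)  from 10·(1,0) + (0,1)
step 1: (21, 2)  from 2·(10,1) + (1,0)
(x₁, y₁) = (21, 2);  21² − 110·2² = 1 ✓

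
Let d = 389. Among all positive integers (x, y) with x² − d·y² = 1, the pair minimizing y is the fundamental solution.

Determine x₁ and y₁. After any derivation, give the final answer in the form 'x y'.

d=389: √d = [19; 1,2,1,1,1,1,2,1,38] (ℓ=9, odd), read p_17/q_17
i=0: a=19 ⇒ p=19, q=1
i=1: a=1 ⇒ p=20, q=1
i=2: a=2 ⇒ p=59, q=3
i=3: a=1 ⇒ p=79, q=4
…
i=6: a=1 ⇒ p=355, q=18
i=7: a=2 ⇒ p=927, q=47
i=8: a=1 ⇒ p=1282, q=65
…
i=11: a=2 ⇒ p=151493, q=7681
…
i=13: a=1 ⇒ p=353911, q=17944
i=14: a=1 ⇒ p=556329, q=28207
i=15: a=1 ⇒ p=910240, q=46151
i=16: a=2 ⇒ p=2376809, q=120509
i=17: a=1 ⇒ p=3287049, q=166660
→ (3287049, 166660).  Check: 3287049²=10804691128401, 389·166660²=10804691128400, difference 1.

3287049 166660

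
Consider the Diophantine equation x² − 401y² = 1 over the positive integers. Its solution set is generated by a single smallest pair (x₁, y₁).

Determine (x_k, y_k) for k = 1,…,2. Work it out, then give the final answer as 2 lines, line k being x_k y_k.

[20; 40] for √401; ℓ=1 ⇒ convergent index 1
i=0: a=20 ⇒ p=20, q=1
i=1: a=40 ⇒ p=801, q=40
→ (801, 40).  Check: 801²=641601, 401·40²=641600, difference 1.
k=2:  x_2 = 801·801+401·40·40 = 1283201,  y_2 = 801·40+40·801 = 64080

801 40
1283201 64080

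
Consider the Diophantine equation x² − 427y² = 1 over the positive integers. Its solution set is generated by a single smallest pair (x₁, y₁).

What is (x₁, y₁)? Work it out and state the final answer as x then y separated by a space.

62 3

[20; 1,1,1,40] for √427; ℓ=4 ⇒ convergent index 3
a_0=20:  p_0=20·1+0=20,  q_0=20·0+1=1
a_1=1:  p_1=1·20+1=21,  q_1=1·1+0=1
a_2=1:  p_2=1·21+20=41,  q_2=1·1+1=2
a_3=1:  p_3=1·41+21=62,  q_3=1·2+1=3
fundamental: x₁=62, y₁=3  (since 3844 − 427·9 = 1)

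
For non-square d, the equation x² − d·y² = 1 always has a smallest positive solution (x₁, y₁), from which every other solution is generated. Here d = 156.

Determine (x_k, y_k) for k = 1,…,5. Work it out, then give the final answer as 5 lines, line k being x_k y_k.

25 2
1249 100
62425 4998
3120001 249800
155937625 12485002

[12; 2,24] for √156; ℓ=2 ⇒ convergent index 1
a_0=12:  p_0=12·1+0=12,  q_0=12·0+1=1
a_1=2:  p_1=2·12+1=25,  q_1=2·1+0=2
(x₁, y₁) = (25, 2);  25² − 156·2² = 1 ✓
(25+2√156)^2 = 1249 + 100√156
(25+2√156)^3 = 62425 + 4998√156
(25+2√156)^4 = 3120001 + 249800√156
(25+2√156)^5 = 155937625 + 12485002√156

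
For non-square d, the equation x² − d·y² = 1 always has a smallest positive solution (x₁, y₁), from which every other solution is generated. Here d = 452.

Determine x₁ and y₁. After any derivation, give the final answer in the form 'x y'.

1204353 56648

√452 = [21; 3,1,5,3,10,3,5,1,3,42, …], period ℓ=10 (even) → k=9
step 0: (21, 1)  from 21·(1,0) + (0,1)
step 1: (64, 3)  from 3·(21,1) + (1,0)
step 2: (85, 4)  from 1·(64,3) + (21,1)
step 3: (489, 23)  from 5·(85,4) + (64,3)
…
step 5: (16009, 753)  from 10·(1552,73) + (489,23)
step 6: (49579, 2332)  from 3·(16009,753) + (1552,73)
…
step 8: (313483, 14745)  from 1·(263904,12413) + (49579,2332)
step 9: (1204353, 56648)  from 3·(313483,14745) + (263904,12413)
→ (1204353, 56648).  Check: 1204353²=1450466148609, 452·56648²=1450466148608, difference 1.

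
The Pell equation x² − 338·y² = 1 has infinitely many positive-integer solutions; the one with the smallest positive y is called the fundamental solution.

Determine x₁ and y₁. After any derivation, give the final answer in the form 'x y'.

114243 6214

√338 → a₀=18, period (2,1,1,2,36); ℓ=5 odd so k=9
step 0: (18, 1)  from 18·(1,0) + (0,1)
step 1: (37, 2)  from 2·(18,1) + (1,0)
step 2: (55, 3)  from 1·(37,2) + (18,1)
…
step 4: (239, 13)  from 2·(92,5) + (55,3)
…
step 7: (26327, 1432)  from 1·(17631,959) + (8696,473)
step 8: (43958, 2391)  from 1·(26327,1432) + (17631,959)
step 9: (114243, 6214)  from 2·(43958,2391) + (26327,1432)
fundamental: x₁=114243, y₁=6214  (since 13051463049 − 338·38613796 = 1)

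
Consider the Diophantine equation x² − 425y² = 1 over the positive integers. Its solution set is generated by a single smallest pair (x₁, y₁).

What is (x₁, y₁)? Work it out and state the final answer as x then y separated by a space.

143649 6968

d=425: √d = [20; 1,1,1,1,1,1,40] (ℓ=7, odd), read p_13/q_13
a_0=20:  p_0=20·1+0=20,  q_0=20·0+1=1
a_1=1:  p_1=1·20+1=21,  q_1=1·1+0=1
a_2=1:  p_2=1·21+20=41,  q_2=1·1+1=2
a_3=1:  p_3=1·41+21=62,  q_3=1·2+1=3
a_4=1:  p_4=1·62+41=103,  q_4=1·3+2=5
…
a_6=1:  p_6=1·165+103=268,  q_6=1·8+5=13
a_7=40:  p_7=40·268+165=10885,  q_7=40·13+8=528
a_8=1:  p_8=1·10885+268=11153,  q_8=1·528+13=541
a_9=1:  p_9=1·11153+10885=22038,  q_9=1·541+528=1069
a_10=1:  p_10=1·22038+11153=33191,  q_10=1·1069+541=1610
…
a_12=1:  p_12=1·55229+33191=88420,  q_12=1·2679+1610=4289
a_13=1:  p_13=1·88420+55229=143649,  q_13=1·4289+2679=6968
→ (143649, 6968).  Check: 143649²=20635035201, 425·6968²=20635035200, difference 1.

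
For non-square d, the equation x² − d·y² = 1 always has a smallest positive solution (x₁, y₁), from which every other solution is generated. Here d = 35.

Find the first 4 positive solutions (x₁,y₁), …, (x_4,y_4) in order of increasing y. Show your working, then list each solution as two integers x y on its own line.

6 1
71 12
846 143
10081 1704

d=35: √d = [5; 1,10] (ℓ=2, even), read p_1/q_1
i=0: a=5 ⇒ p=5, q=1
i=1: a=1 ⇒ p=6, q=1
fundamental: x₁=6, y₁=1  (since 36 − 35·1 = 1)
k=2:  x_2 = 6·6+35·1·1 = 71,  y_2 = 6·1+1·6 = 12
k=3:  x_3 = 6·71+35·1·12 = 846,  y_3 = 6·12+1·71 = 143
k=4:  x_4 = 6·846+35·1·143 = 10081,  y_4 = 6·143+1·846 = 1704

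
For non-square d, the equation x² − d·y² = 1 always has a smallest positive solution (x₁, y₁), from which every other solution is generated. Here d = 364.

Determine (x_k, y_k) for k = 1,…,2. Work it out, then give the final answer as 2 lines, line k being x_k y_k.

4954951 259710
49103078824801 2573700648420

√364 → a₀=19, period (12,1,2,3,1,8,1,3,2,1,12,38); ℓ=12 even so k=11
k=0  a_k=19  p_k/q_k = 19/1
k=1  a_k=12  p_k/q_k = 229/12
…
k=4  a_k=3  p_k/q_k = 2423/127
…
k=7  a_k=1  p_k/q_k = 30755/1612
k=8  a_k=3  p_k/q_k = 119872/6283
k=9  a_k=2  p_k/q_k = 270499/14178
k=10  a_k=1  p_k/q_k = 390371/20461
k=11  a_k=12  p_k/q_k = 4954951/259710
→ (4954951, 259710).  Check: 4954951²=24551539412401, 364·259710²=24551539412400, difference 1.
n=2: (4954951,259710)∘(4954951,259710) = (4954951·4954951+364·259710·259710, 4954951·259710+259710·4954951) = (49103078824801,2573700648420)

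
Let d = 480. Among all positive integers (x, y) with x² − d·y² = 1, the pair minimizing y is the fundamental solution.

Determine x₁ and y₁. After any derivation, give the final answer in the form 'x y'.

[21; 1,9,1,42] for √480; ℓ=4 ⇒ convergent index 3
i=0: a=21 ⇒ p=21, q=1
…
i=2: a=9 ⇒ p=219, q=10
i=3: a=1 ⇒ p=241, q=11
(x₁, y₁) = (241, 11);  241² − 480·11² = 1 ✓

241 11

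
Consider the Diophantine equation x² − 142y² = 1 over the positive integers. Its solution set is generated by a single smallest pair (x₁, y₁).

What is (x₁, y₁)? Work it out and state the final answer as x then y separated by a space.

[11; 1,10,1,22] for √142; ℓ=4 ⇒ convergent index 3
a_0=11:  p_0=11·1+0=11,  q_0=11·0+1=1
a_1=1:  p_1=1·11+1=12,  q_1=1·1+0=1
a_2=10:  p_2=10·12+11=131,  q_2=10·1+1=11
a_3=1:  p_3=1·131+12=143,  q_3=1·11+1=12
→ (143, 12).  Check: 143²=20449, 142·12²=20448, difference 1.

143 12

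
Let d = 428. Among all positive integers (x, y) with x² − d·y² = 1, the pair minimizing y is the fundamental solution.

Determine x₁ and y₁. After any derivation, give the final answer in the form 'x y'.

√428 = [20; 1,2,4,1,5,10,5,1,4,2,1,40, …], period ℓ=12 (even) → k=11
step 0: (20, 1)  from 20·(1,0) + (0,1)
…
step 6: (19571, 946)  from 10·(1924,93) + (331,16)
…
step 8: (119350, 5769)  from 1·(99779,4823) + (19571,946)
…
step 10: (1273708, 61567)  from 2·(577179,27899) + (119350,5769)
step 11: (1850887, 89466)  from 1·(1273708,61567) + (577179,27899)
→ (1850887, 89466).  Check: 1850887²=3425782686769, 428·89466²=3425782686768, difference 1.

1850887 89466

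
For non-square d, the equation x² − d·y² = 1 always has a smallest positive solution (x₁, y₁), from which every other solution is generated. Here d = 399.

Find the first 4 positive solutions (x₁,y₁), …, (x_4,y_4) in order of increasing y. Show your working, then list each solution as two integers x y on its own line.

20 1
799 40
31940 1599
1276801 63920

[19; 1,38] for √399; ℓ=2 ⇒ convergent index 1
step 0: (19, 1)  from 19·(1,0) + (0,1)
step 1: (20, 1)  from 1·(19,1) + (1,0)
→ (20, 1).  Check: 20²=400, 399·1²=399, difference 1.
k=2:  x_2 = 20·20+399·1·1 = 799,  y_2 = 20·1+1·20 = 40
k=3:  x_3 = 20·799+399·1·40 = 31940,  y_3 = 20·40+1·799 = 1599
k=4:  x_4 = 20·31940+399·1·1599 = 1276801,  y_4 = 20·1599+1·31940 = 63920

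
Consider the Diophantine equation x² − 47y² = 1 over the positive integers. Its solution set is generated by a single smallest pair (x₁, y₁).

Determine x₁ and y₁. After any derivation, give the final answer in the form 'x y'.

[6; 1,5,1,12] for √47; ℓ=4 ⇒ convergent index 3
i=0: a=6 ⇒ p=6, q=1
…
i=2: a=5 ⇒ p=41, q=6
i=3: a=1 ⇒ p=48, q=7
(x₁, y₁) = (48, 7);  48² − 47·7² = 1 ✓

48 7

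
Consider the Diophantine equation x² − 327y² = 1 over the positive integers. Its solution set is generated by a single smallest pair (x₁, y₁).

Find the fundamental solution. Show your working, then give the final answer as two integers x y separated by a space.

217 12

d=327: √d = [18; 12,36] (ℓ=2, even), read p_1/q_1
i=0: a=18 ⇒ p=18, q=1
i=1: a=12 ⇒ p=217, q=12
fundamental: x₁=217, y₁=12  (since 47089 − 327·144 = 1)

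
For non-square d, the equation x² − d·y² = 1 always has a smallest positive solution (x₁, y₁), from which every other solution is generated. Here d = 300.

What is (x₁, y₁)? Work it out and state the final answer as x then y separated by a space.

d=300: √d = [17; 3,8,3,34] (ℓ=4, even), read p_3/q_3
step 0: (17, 1)  from 17·(1,0) + (0,1)
step 1: (52, 3)  from 3·(17,1) + (1,0)
step 2: (433, 25)  from 8·(52,3) + (17,1)
step 3: (1351, 78)  from 3·(433,25) + (52,3)
fundamental: x₁=1351, y₁=78  (since 1825201 − 300·6084 = 1)

1351 78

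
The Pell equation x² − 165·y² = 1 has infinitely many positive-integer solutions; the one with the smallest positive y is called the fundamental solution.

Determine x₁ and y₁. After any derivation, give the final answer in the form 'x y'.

√165 → a₀=12, period (1,5,2,5,1,24); ℓ=6 even so k=5
step 0: (12, 1)  from 12·(1,0) + (0,1)
…
step 2: (77, 6)  from 5·(13,1) + (12,1)
…
step 4: (912, 71)  from 5·(167,13) + (77,6)
step 5: (1079, 84)  from 1·(912,71) + (167,13)
fundamental: x₁=1079, y₁=84  (since 1164241 − 165·7056 = 1)

1079 84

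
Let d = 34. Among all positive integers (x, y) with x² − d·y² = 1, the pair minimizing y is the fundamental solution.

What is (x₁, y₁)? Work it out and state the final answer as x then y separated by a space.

√34 = [5; 1,4,1,10, …], period ℓ=4 (even) → k=3
k=0  a_k=5  p_k/q_k = 5/1
k=1  a_k=1  p_k/q_k = 6/1
k=2  a_k=4  p_k/q_k = 29/5
k=3  a_k=1  p_k/q_k = 35/6
(x₁, y₁) = (35, 6);  35² − 34·6² = 1 ✓

35 6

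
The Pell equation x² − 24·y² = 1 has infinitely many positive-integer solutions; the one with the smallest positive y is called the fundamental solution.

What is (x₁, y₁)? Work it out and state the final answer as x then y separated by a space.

5 1

√24 → a₀=4, period (1,8); ℓ=2 even so k=1
k=0  a_k=4  p_k/q_k = 4/1
k=1  a_k=1  p_k/q_k = 5/1
(x₁, y₁) = (5, 1);  5² − 24·1² = 1 ✓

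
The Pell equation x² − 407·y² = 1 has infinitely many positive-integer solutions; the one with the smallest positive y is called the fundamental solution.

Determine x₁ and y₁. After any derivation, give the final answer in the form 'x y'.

2663 132

√407 = [20; 5,1,2,1,5,40, …], period ℓ=6 (even) → k=5
k=0  a_k=20  p_k/q_k = 20/1
…
k=3  a_k=2  p_k/q_k = 343/17
k=4  a_k=1  p_k/q_k = 464/23
k=5  a_k=5  p_k/q_k = 2663/132
→ (2663, 132).  Check: 2663²=7091569, 407·132²=7091568, difference 1.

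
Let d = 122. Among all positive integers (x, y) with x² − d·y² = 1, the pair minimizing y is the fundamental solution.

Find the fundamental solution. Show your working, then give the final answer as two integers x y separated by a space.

243 22

√122 = [11; 22, …], period ℓ=1 (odd) → k=1
k=0  a_k=11  p_k/q_k = 11/1
k=1  a_k=22  p_k/q_k = 243/22
(x₁, y₁) = (243, 22);  243² − 122·22² = 1 ✓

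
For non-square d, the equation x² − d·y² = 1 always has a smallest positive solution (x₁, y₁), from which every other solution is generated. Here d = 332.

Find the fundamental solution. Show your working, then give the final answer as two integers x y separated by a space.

√332 = [18; 4,1,1,8,1,1,4,36, …], period ℓ=8 (even) → k=7
a_0=18:  p_0=18·1+0=18,  q_0=18·0+1=1
a_1=4:  p_1=4·18+1=73,  q_1=4·1+0=4
…
a_3=1:  p_3=1·91+73=164,  q_3=1·5+4=9
a_4=8:  p_4=8·164+91=1403,  q_4=8·9+5=77
…
a_6=1:  p_6=1·1567+1403=2970,  q_6=1·86+77=163
a_7=4:  p_7=4·2970+1567=13447,  q_7=4·163+86=738
(x₁, y₁) = (13447, 738);  13447² − 332·738² = 1 ✓

13447 738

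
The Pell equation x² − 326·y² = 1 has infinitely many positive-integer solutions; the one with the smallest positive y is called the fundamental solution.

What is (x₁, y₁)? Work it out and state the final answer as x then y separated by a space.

√326 → a₀=18, period (18,36); ℓ=2 even so k=1
a_0=18:  p_0=18·1+0=18,  q_0=18·0+1=1
a_1=18:  p_1=18·18+1=325,  q_1=18·1+0=18
(x₁, y₁) = (325, 18);  325² − 326·18² = 1 ✓

325 18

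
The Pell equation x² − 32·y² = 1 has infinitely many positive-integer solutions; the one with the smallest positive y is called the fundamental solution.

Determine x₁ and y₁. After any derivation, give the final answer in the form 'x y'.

17 3

√32 → a₀=5, period (1,1,1,10); ℓ=4 even so k=3
i=0: a=5 ⇒ p=5, q=1
i=1: a=1 ⇒ p=6, q=1
i=2: a=1 ⇒ p=11, q=2
i=3: a=1 ⇒ p=17, q=3
→ (17, 3).  Check: 17²=289, 32·3²=288, difference 1.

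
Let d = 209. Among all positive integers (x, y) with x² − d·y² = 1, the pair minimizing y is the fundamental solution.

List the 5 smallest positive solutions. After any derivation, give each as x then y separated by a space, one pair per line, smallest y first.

46551 3220
4333991201 299788440
403503248748951 27910903337660
37566959460690844801 2598560922243032880
3497559059305735783913751 241931218954759943856100

d=209: √d = [14; 2,5,3,2,3,5,2,28] (ℓ=8, even), read p_7/q_7
a_0=14:  p_0=14·1+0=14,  q_0=14·0+1=1
…
a_2=5:  p_2=5·29+14=159,  q_2=5·2+1=11
…
a_6=5:  p_6=5·4019+1171=21266,  q_6=5·278+81=1471
a_7=2:  p_7=2·21266+4019=46551,  q_7=2·1471+278=3220
→ (46551, 3220).  Check: 46551²=2166995601, 209·3220²=2166995600, difference 1.
k=2:  x_2 = 46551·46551+209·3220·3220 = 4333991201,  y_2 = 46551·3220+3220·46551 = 299788440
k=3:  x_3 = 46551·4333991201+209·3220·299788440 = 403503248748951,  y_3 = 46551·299788440+3220·4333991201 = 27910903337660
k=4:  x_4 = 46551·403503248748951+209·3220·27910903337660 = 37566959460690844801,  y_4 = 46551·27910903337660+3220·403503248748951 = 2598560922243032880
k=5:  x_5 = 46551·37566959460690844801+209·3220·2598560922243032880 = 3497559059305735783913751,  y_5 = 46551·2598560922243032880+3220·37566959460690844801 = 241931218954759943856100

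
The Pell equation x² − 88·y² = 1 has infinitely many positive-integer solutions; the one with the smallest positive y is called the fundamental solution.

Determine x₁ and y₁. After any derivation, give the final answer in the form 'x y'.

197 21

√88 = [9; 2,1,1,1,2,18, …], period ℓ=6 (even) → k=5
a_0=9:  p_0=9·1+0=9,  q_0=9·0+1=1
a_1=2:  p_1=2·9+1=19,  q_1=2·1+0=2
…
a_4=1:  p_4=1·47+28=75,  q_4=1·5+3=8
a_5=2:  p_5=2·75+47=197,  q_5=2·8+5=21
fundamental: x₁=197, y₁=21  (since 38809 − 88·441 = 1)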